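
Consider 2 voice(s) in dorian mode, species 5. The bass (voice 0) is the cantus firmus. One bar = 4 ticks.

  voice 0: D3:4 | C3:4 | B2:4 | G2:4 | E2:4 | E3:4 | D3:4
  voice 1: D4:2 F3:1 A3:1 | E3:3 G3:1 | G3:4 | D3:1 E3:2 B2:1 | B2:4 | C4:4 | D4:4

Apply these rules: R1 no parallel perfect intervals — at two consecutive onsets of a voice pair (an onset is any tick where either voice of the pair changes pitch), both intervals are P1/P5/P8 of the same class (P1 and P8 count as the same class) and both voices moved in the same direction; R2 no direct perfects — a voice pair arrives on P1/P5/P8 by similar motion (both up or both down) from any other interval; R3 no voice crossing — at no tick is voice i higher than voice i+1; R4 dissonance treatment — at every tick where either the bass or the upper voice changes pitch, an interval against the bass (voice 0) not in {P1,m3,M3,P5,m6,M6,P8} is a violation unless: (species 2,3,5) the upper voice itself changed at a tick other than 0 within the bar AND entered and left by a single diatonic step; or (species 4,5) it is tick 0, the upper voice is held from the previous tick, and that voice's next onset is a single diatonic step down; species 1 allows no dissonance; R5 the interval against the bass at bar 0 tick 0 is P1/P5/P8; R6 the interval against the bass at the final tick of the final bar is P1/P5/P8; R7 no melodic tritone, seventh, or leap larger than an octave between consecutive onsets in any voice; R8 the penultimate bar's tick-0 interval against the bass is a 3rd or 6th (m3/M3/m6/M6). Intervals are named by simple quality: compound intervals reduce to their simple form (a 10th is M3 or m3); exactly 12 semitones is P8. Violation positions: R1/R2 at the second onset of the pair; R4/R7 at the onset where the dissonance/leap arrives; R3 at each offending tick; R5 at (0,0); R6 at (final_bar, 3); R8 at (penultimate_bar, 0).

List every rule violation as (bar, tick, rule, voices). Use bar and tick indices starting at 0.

(3, 0, R2, (0, 1))
(5, 0, R7, (1,))

bar 0: v0=D3 v1=D4 downbeat P8
bar 1: v0=C3 v1=E3 downbeat M3
bar 2: v0=B2 v1=G3 downbeat m6
bar 3: v0=G2 v1=D3 downbeat P5
bar 4: v0=E2 v1=B2 downbeat P5
bar 5: v0=E3 v1=C4 downbeat m6
bar 6: v0=D3 v1=D4 downbeat P8
  -> R2 @ bar 3 tick 0 v(0, 1): B2/G3 m6 -> G2/D3 P5 similar
  -> R7 @ bar 5 tick 0 v(1,): B2->C4 leap 13st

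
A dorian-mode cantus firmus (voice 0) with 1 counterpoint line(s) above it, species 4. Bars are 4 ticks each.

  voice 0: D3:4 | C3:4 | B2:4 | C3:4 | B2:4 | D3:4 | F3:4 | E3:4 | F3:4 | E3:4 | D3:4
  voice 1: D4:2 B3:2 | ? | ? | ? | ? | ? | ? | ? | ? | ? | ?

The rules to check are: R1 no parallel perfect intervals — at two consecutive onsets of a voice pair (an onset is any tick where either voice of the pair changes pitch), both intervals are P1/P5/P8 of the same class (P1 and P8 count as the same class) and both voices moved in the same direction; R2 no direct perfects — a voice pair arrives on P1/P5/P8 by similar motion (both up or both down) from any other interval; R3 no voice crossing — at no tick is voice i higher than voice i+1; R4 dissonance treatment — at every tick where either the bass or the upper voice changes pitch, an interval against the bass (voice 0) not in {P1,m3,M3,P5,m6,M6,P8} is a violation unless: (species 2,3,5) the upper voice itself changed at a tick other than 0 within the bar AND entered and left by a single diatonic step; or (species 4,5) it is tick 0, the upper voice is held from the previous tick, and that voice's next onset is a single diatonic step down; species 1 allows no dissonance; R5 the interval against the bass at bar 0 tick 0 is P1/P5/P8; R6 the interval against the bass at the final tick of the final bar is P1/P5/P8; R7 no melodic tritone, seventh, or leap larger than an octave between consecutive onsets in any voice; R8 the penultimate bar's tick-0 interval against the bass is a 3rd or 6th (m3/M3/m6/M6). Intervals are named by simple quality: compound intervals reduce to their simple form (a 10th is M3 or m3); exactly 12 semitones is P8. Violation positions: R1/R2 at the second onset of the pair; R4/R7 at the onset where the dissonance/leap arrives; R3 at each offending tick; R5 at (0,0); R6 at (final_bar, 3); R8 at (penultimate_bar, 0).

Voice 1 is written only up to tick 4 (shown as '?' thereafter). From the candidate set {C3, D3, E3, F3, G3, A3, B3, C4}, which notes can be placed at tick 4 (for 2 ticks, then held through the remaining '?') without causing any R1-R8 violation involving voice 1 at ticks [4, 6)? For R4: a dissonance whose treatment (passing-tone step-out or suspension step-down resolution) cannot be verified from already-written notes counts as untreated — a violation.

C3: violates R2,R7
D3: violates R4
E3: legal
F3: violates R4,R7
G3: violates R2
A3: legal
B3: violates R4
C4: legal

{A3, C4, E3}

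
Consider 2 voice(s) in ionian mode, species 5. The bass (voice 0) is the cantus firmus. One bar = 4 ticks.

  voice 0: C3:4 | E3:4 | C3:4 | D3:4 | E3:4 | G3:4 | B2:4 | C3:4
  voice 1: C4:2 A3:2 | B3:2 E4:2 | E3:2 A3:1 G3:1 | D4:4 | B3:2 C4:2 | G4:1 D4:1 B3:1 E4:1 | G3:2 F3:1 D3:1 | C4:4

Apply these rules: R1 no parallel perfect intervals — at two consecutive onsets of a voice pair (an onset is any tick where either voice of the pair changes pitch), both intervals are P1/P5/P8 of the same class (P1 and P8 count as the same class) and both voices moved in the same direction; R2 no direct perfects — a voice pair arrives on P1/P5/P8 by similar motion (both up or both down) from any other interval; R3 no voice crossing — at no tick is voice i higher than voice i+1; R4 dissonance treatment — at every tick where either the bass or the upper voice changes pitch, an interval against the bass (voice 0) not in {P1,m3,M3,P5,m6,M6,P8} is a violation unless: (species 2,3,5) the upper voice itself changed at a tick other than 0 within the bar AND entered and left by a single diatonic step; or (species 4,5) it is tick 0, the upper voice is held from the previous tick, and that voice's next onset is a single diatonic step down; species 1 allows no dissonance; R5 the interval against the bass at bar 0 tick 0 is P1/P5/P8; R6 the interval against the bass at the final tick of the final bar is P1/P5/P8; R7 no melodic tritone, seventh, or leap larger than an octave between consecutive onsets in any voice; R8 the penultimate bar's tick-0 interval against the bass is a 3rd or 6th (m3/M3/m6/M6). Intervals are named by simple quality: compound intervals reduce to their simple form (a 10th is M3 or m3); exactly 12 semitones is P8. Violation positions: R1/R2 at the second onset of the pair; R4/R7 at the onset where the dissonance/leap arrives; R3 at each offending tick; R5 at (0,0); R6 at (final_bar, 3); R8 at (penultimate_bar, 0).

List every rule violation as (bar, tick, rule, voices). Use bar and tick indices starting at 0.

bar 0: v0=C3 v1=C4 downbeat P8
bar 1: v0=E3 v1=B3 downbeat P5
bar 2: v0=C3 v1=E3 downbeat M3
bar 3: v0=D3 v1=D4 downbeat P8
bar 4: v0=E3 v1=B3 downbeat P5
bar 5: v0=G3 v1=G4 downbeat P8
bar 6: v0=B2 v1=G3 downbeat m6
bar 7: v0=C3 v1=C4 downbeat P8
  -> R2 @ bar 1 tick 0 v(0, 1): C3/A3 M6 -> E3/B3 P5 similar
  -> R2 @ bar 3 tick 0 v(0, 1): C3/G3 P5 -> D3/D4 P8 similar
  -> R2 @ bar 5 tick 0 v(0, 1): E3/C4 m6 -> G3/G4 P8 similar
  -> R4 @ bar 6 tick 2 v(0, 1): B2/F3 TT untreated
  -> R2 @ bar 7 tick 0 v(0, 1): B2/D3 m3 -> C3/C4 P8 similar
  -> R7 @ bar 7 tick 0 v(1,): D3->C4 leap 10st

(1, 0, R2, (0, 1))
(3, 0, R2, (0, 1))
(5, 0, R2, (0, 1))
(6, 2, R4, (0, 1))
(7, 0, R2, (0, 1))
(7, 0, R7, (1,))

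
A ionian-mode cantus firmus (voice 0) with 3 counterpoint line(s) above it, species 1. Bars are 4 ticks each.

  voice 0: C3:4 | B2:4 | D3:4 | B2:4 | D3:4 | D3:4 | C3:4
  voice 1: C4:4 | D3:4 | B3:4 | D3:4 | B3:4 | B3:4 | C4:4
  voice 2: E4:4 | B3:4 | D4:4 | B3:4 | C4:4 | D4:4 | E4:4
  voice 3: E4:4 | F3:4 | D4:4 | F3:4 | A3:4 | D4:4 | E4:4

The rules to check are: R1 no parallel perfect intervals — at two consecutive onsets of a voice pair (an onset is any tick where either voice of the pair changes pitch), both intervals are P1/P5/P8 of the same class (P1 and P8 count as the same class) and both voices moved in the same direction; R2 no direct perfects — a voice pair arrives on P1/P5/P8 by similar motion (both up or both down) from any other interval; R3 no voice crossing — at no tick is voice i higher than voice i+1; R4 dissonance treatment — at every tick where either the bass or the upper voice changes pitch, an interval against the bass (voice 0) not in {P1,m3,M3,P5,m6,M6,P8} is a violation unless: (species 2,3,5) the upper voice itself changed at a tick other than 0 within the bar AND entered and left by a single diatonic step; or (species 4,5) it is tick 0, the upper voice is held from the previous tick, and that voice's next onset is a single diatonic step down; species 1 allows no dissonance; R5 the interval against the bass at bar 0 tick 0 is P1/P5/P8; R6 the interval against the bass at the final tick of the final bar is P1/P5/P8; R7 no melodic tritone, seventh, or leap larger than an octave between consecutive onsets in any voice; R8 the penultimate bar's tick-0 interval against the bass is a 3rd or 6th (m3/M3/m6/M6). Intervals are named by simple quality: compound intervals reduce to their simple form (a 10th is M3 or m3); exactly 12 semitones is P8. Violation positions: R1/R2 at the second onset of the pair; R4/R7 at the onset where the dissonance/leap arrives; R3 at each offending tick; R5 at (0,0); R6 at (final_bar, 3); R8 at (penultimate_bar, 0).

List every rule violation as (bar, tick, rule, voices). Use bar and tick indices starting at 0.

(0, 0, R5, (0, 2))
(0, 0, R5, (0, 3))
(1, 0, R2, (0, 2))
(1, 0, R3, (2, 3))
(1, 0, R4, (0, 3))
(1, 0, R7, (1,))
(1, 0, R7, (3,))
(1, 1, R3, (2, 3))
(1, 2, R3, (2, 3))
(1, 3, R3, (2, 3))
(2, 0, R1, (0, 2))
(2, 0, R2, (0, 3))
(2, 0, R2, (2, 3))
(3, 0, R1, (0, 2))
(3, 0, R3, (2, 3))
(3, 0, R4, (0, 3))
(3, 1, R3, (2, 3))
(3, 2, R3, (2, 3))
(3, 3, R3, (2, 3))
(4, 0, R2, (0, 3))
(4, 0, R3, (2, 3))
(4, 0, R4, (0, 2))
(4, 1, R3, (2, 3))
(4, 2, R3, (2, 3))
(4, 3, R3, (2, 3))
(5, 0, R2, (2, 3))
(5, 0, R8, (0, 2))
(5, 0, R8, (0, 3))
(6, 0, R1, (2, 3))
(6, 3, R6, (0, 2))
(6, 3, R6, (0, 3))

bar 0: v0=C3 v1=C4 v2=E4 v3=E4 downbeat M3
bar 1: v0=B2 v1=D3 v2=B3 v3=F3 downbeat TT
bar 2: v0=D3 v1=B3 v2=D4 v3=D4 downbeat P8
bar 3: v0=B2 v1=D3 v2=B3 v3=F3 downbeat TT
bar 4: v0=D3 v1=B3 v2=C4 v3=A3 downbeat P5
bar 5: v0=D3 v1=B3 v2=D4 v3=D4 downbeat P8
bar 6: v0=C3 v1=C4 v2=E4 v3=E4 downbeat M3
  -> R5 @ bar 0 tick 0 v(0, 2): opens on M3
  -> R5 @ bar 0 tick 0 v(0, 3): opens on M3
  -> R2 @ bar 1 tick 0 v(0, 2): C3/E4 M3 -> B2/B3 P8 similar
  -> R3 @ bar 1 tick 0 v(2, 3): B3 above F3
  -> R4 @ bar 1 tick 0 v(0, 3): B2/F3 TT untreated
  -> R7 @ bar 1 tick 0 v(1,): C4->D3 leap 10st
  -> R7 @ bar 1 tick 0 v(3,): E4->F3 leap 11st
  -> R3 @ bar 1 tick 1 v(2, 3): B3 above F3
  -> R3 @ bar 1 tick 2 v(2, 3): B3 above F3
  -> R3 @ bar 1 tick 3 v(2, 3): B3 above F3
  -> R1 @ bar 2 tick 0 v(0, 2): B2/B3 P8 -> D3/D4 P8 similar
  -> R2 @ bar 2 tick 0 v(0, 3): B2/F3 TT -> D3/D4 P8 similar
  -> R2 @ bar 2 tick 0 v(2, 3): B3/F3 TT -> D4/D4 P1 similar
  -> R1 @ bar 3 tick 0 v(0, 2): D3/D4 P8 -> B2/B3 P8 similar
  -> R3 @ bar 3 tick 0 v(2, 3): B3 above F3
  -> R4 @ bar 3 tick 0 v(0, 3): B2/F3 TT untreated
  -> R3 @ bar 3 tick 1 v(2, 3): B3 above F3
  -> R3 @ bar 3 tick 2 v(2, 3): B3 above F3
  -> R3 @ bar 3 tick 3 v(2, 3): B3 above F3
  -> R2 @ bar 4 tick 0 v(0, 3): B2/F3 TT -> D3/A3 P5 similar
  -> R3 @ bar 4 tick 0 v(2, 3): C4 above A3
  -> R4 @ bar 4 tick 0 v(0, 2): D3/C4 m7 untreated
  -> R3 @ bar 4 tick 1 v(2, 3): C4 above A3
  -> R3 @ bar 4 tick 2 v(2, 3): C4 above A3
  -> R3 @ bar 4 tick 3 v(2, 3): C4 above A3
  -> R2 @ bar 5 tick 0 v(2, 3): C4/A3 m3 -> D4/D4 P1 similar
  -> R8 @ bar 5 tick 0 v(0, 2): penult P8 not 3rd/6th
  -> R8 @ bar 5 tick 0 v(0, 3): penult P8 not 3rd/6th
  -> R1 @ bar 6 tick 0 v(2, 3): D4/D4 P1 -> E4/E4 P1 similar
  -> R6 @ bar 6 tick 3 v(0, 2): closes on M3
  -> R6 @ bar 6 tick 3 v(0, 3): closes on M3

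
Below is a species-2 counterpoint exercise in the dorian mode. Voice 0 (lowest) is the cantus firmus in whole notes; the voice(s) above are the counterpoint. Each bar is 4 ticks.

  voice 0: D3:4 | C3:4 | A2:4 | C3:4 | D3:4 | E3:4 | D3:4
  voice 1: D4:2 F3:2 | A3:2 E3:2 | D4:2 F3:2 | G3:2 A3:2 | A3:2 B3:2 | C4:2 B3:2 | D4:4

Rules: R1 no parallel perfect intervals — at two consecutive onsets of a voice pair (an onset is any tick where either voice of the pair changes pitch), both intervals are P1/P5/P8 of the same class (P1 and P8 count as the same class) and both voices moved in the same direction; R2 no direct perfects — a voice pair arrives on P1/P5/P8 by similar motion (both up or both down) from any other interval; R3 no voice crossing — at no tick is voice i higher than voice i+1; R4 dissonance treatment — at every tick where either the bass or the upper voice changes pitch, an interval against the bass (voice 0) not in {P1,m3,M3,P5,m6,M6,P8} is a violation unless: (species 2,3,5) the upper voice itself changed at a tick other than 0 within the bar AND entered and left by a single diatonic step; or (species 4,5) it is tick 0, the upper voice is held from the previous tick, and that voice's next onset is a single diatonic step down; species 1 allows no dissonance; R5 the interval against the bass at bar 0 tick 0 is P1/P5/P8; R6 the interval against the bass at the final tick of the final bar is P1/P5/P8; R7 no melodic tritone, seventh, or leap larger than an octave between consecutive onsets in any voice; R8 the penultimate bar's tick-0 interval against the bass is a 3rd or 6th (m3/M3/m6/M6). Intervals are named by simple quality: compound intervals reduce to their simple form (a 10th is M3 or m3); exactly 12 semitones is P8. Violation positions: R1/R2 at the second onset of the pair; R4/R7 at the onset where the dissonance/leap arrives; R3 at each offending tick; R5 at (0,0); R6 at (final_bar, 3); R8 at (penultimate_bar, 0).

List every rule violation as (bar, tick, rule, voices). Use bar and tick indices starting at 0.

bar 0: v0=D3 v1=D4 downbeat P8
bar 1: v0=C3 v1=A3 downbeat M6
bar 2: v0=A2 v1=D4 downbeat P4
bar 3: v0=C3 v1=G3 downbeat P5
bar 4: v0=D3 v1=A3 downbeat P5
bar 5: v0=E3 v1=C4 downbeat m6
bar 6: v0=D3 v1=D4 downbeat P8
  -> R4 @ bar 2 tick 0 v(0, 1): A2/D4 P4 untreated
  -> R7 @ bar 2 tick 0 v(1,): E3->D4 leap 10st
  -> R2 @ bar 3 tick 0 v(0, 1): A2/F3 m6 -> C3/G3 P5 similar

(2, 0, R4, (0, 1))
(2, 0, R7, (1,))
(3, 0, R2, (0, 1))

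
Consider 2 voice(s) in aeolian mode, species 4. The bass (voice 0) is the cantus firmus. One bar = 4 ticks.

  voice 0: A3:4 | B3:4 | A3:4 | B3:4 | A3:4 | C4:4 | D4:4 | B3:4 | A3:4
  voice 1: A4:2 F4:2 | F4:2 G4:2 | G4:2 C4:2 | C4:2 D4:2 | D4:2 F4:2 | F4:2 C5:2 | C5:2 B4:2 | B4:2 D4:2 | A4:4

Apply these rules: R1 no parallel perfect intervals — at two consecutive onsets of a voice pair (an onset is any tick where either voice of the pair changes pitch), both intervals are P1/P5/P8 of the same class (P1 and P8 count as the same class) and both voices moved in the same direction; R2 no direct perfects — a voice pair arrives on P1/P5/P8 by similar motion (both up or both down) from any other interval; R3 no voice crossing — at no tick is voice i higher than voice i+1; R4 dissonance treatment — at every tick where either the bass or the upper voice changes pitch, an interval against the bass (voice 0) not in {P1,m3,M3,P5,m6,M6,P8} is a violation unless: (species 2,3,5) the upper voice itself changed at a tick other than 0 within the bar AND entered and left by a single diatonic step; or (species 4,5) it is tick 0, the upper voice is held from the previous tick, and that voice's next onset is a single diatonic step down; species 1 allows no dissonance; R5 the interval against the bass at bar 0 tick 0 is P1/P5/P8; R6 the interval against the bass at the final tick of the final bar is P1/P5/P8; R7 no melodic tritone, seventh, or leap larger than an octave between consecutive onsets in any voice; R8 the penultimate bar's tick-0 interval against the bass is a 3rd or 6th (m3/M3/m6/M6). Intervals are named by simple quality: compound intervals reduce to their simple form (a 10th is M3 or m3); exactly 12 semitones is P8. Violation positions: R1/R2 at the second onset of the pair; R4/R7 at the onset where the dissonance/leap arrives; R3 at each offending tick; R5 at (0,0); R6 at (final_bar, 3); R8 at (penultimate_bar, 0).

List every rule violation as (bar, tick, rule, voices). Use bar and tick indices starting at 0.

(1, 0, R4, (0, 1))
(2, 0, R4, (0, 1))
(3, 0, R4, (0, 1))
(4, 0, R4, (0, 1))
(5, 0, R4, (0, 1))
(7, 0, R8, (0, 1))

bar 0: v0=A3 v1=A4 downbeat P8
bar 1: v0=B3 v1=F4 downbeat TT
bar 2: v0=A3 v1=G4 downbeat m7
bar 3: v0=B3 v1=C4 downbeat m2
bar 4: v0=A3 v1=D4 downbeat P4
bar 5: v0=C4 v1=F4 downbeat P4
bar 6: v0=D4 v1=C5 downbeat m7
bar 7: v0=B3 v1=B4 downbeat P8
bar 8: v0=A3 v1=A4 downbeat P8
  -> R4 @ bar 1 tick 0 v(0, 1): B3/F4 TT untreated
  -> R4 @ bar 2 tick 0 v(0, 1): A3/G4 m7 untreated
  -> R4 @ bar 3 tick 0 v(0, 1): B3/C4 m2 untreated
  -> R4 @ bar 4 tick 0 v(0, 1): A3/D4 P4 untreated
  -> R4 @ bar 5 tick 0 v(0, 1): C4/F4 P4 untreated
  -> R8 @ bar 7 tick 0 v(0, 1): penult P8 not 3rd/6th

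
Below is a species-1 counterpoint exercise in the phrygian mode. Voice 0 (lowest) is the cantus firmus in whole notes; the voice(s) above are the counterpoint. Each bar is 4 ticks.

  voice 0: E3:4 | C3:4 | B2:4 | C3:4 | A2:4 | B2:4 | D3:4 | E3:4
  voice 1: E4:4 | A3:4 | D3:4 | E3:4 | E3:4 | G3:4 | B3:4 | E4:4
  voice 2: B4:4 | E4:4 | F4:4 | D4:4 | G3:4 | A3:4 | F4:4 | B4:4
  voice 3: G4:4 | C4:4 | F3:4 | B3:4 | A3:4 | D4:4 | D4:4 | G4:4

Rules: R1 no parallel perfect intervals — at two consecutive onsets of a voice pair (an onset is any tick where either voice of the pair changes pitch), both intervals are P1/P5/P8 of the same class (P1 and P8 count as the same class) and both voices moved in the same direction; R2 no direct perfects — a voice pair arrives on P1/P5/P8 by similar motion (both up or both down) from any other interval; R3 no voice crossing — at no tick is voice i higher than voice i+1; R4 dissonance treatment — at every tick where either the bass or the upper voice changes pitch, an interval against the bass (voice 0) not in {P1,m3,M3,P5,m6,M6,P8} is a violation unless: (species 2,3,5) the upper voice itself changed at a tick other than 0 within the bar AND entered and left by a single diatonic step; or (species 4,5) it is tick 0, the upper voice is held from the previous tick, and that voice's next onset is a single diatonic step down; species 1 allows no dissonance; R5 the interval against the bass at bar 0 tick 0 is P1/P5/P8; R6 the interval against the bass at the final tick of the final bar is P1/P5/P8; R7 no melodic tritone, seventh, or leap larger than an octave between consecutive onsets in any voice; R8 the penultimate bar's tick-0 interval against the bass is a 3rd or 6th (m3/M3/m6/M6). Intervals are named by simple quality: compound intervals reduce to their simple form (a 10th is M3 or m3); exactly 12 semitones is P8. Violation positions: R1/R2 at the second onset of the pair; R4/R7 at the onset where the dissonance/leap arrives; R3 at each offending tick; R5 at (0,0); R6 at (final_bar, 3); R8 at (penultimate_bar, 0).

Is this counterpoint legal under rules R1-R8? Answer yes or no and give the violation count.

bar 0: v0=E3 v1=E4 v2=B4 v3=G4 (m3)
bar 1: v0=C3 v1=A3 v2=E4 v3=C4 (P8)
bar 2: v0=B2 v1=D3 v2=F4 v3=F3 (TT)
bar 3: v0=C3 v1=E3 v2=D4 v3=B3 (M7)
bar 4: v0=A2 v1=E3 v2=G3 v3=A3 (P8)
bar 5: v0=B2 v1=G3 v2=A3 v3=D4 (m3)
bar 6: v0=D3 v1=B3 v2=F4 v3=D4 (P8)
bar 7: v0=E3 v1=E4 v2=B4 v3=G4 (m3)
  R3 @ bar0.0: B4 above G4
  R5 @ bar0.0: opens on m3
  R3 @ bar0.1: B4 above G4
  R3 @ bar0.2: B4 above G4
  R3 @ bar0.3: B4 above G4
  R1 @ bar1.0: E4/B4 P5 -> A3/E4 P5 similar
  R2 @ bar1.0: E3/G4 m3 -> C3/C4 P8 similar
  R3 @ bar1.0: E4 above C4
  R3 @ bar1.1: E4 above C4
  R3 @ bar1.2: E4 above C4
  R3 @ bar1.3: E4 above C4
  R3 @ bar2.0: F4 above F3
  R4 @ bar2.0: B2/F4 TT untreated
  R4 @ bar2.0: B2/F3 TT untreated
  R3 @ bar2.1: F4 above F3
  R3 @ bar2.2: F4 above F3
  R3 @ bar2.3: F4 above F3
  R2 @ bar3.0: D3/F3 m3 -> E3/B3 P5 similar
  R3 @ bar3.0: D4 above B3
  R4 @ bar3.0: C3/D4 M2 untreated
  R4 @ bar3.0: C3/B3 M7 untreated
  R7 @ bar3.0: F3->B3 leap 6st
  R3 @ bar3.1: D4 above B3
  R3 @ bar3.2: D4 above B3
  R3 @ bar3.3: D4 above B3
  R2 @ bar4.0: C3/B3 M7 -> A2/A3 P8 similar
  R4 @ bar4.0: A2/G3 m7 untreated
  R2 @ bar5.0: E3/A3 P4 -> G3/D4 P5 similar
  R4 @ bar5.0: B2/A3 m7 untreated
  R3 @ bar6.0: F4 above D4
  R8 @ bar6.0: penult P8 not 3rd/6th
  R3 @ bar6.1: F4 above D4
  R3 @ bar6.2: F4 above D4
  R3 @ bar6.3: F4 above D4
  R2 @ bar7.0: D3/B3 M6 -> E3/E4 P8 similar
  R2 @ bar7.0: D3/F4 m3 -> E3/B4 P5 similar
  R2 @ bar7.0: B3/F4 TT -> E4/B4 P5 similar
  R3 @ bar7.0: B4 above G4
  R7 @ bar7.0: F4->B4 leap 6st
  R3 @ bar7.1: B4 above G4
  R3 @ bar7.2: B4 above G4
  R3 @ bar7.3: B4 above G4
  R6 @ bar7.3: closes on m3

No (43 violations)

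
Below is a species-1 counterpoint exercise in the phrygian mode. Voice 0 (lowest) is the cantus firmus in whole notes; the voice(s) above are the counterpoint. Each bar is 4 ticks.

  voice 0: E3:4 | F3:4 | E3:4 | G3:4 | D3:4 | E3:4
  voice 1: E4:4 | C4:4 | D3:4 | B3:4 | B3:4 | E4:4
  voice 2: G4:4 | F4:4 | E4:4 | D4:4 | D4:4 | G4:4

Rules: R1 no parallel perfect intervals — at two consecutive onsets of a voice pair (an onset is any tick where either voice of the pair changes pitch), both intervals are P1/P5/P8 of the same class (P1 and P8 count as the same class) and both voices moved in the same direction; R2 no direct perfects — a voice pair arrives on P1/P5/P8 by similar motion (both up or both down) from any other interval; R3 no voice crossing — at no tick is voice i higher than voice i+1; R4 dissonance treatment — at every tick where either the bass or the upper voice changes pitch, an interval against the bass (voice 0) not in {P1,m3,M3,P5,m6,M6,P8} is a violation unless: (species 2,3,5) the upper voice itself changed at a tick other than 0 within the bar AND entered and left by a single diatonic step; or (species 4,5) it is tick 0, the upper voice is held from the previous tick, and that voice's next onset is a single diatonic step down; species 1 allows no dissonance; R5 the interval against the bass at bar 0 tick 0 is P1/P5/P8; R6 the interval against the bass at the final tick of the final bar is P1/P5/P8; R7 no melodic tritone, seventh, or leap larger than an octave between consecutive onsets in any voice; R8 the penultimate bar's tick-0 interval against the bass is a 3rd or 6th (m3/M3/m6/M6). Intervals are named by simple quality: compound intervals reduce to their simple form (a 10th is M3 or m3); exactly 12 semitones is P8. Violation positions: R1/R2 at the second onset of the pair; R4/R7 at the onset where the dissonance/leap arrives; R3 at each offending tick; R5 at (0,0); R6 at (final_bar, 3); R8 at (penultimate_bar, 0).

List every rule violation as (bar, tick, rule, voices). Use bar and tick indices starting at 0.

bar 0: v0=E3 v1=E4 v2=G4 downbeat m3
bar 1: v0=F3 v1=C4 v2=F4 downbeat P8
bar 2: v0=E3 v1=D3 v2=E4 downbeat P8
bar 3: v0=G3 v1=B3 v2=D4 downbeat P5
bar 4: v0=D3 v1=B3 v2=D4 downbeat P8
bar 5: v0=E3 v1=E4 v2=G4 downbeat m3
  -> R5 @ bar 0 tick 0 v(0, 2): opens on m3
  -> R1 @ bar 2 tick 0 v(0, 2): F3/F4 P8 -> E3/E4 P8 similar
  -> R3 @ bar 2 tick 0 v(0, 1): E3 above D3
  -> R4 @ bar 2 tick 0 v(0, 1): E3/D3 M2 untreated
  -> R7 @ bar 2 tick 0 v(1,): C4->D3 leap 10st
  -> R3 @ bar 2 tick 1 v(0, 1): E3 above D3
  -> R3 @ bar 2 tick 2 v(0, 1): E3 above D3
  -> R3 @ bar 2 tick 3 v(0, 1): E3 above D3
  -> R8 @ bar 4 tick 0 v(0, 2): penult P8 not 3rd/6th
  -> R2 @ bar 5 tick 0 v(0, 1): D3/B3 M6 -> E3/E4 P8 similar
  -> R6 @ bar 5 tick 3 v(0, 2): closes on m3

(0, 0, R5, (0, 2))
(2, 0, R1, (0, 2))
(2, 0, R3, (0, 1))
(2, 0, R4, (0, 1))
(2, 0, R7, (1,))
(2, 1, R3, (0, 1))
(2, 2, R3, (0, 1))
(2, 3, R3, (0, 1))
(4, 0, R8, (0, 2))
(5, 0, R2, (0, 1))
(5, 3, R6, (0, 2))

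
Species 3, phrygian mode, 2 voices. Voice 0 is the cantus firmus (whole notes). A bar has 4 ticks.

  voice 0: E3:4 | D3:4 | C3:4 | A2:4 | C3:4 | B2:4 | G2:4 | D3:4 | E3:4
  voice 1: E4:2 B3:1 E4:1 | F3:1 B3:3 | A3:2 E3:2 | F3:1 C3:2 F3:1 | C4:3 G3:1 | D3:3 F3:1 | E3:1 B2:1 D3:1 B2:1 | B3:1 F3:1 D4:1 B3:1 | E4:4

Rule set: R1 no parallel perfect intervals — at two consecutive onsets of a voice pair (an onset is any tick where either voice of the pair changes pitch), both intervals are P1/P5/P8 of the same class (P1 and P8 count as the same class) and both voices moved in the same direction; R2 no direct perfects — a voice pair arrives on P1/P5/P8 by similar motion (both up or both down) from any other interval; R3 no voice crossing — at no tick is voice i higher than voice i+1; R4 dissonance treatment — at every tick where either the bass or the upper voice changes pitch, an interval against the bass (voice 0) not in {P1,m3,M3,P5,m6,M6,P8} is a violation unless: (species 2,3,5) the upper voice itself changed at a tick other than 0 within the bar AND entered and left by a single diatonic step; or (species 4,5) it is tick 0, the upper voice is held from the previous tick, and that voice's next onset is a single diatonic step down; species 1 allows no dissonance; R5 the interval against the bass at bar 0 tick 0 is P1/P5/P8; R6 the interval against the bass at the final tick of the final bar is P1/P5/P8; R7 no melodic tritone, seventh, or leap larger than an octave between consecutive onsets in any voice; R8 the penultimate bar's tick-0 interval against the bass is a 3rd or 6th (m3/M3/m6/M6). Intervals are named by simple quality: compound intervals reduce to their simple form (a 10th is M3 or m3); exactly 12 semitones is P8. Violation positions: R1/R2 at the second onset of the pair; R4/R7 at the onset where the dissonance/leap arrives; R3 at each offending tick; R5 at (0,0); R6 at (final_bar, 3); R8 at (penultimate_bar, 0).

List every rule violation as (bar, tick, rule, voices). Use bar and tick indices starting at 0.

(1, 0, R7, (1,))
(1, 1, R7, (1,))
(4, 0, R2, (0, 1))
(5, 3, R4, (0, 1))
(7, 1, R7, (1,))
(8, 0, R2, (0, 1))

bar 0: v0=E3 v1=E4 downbeat P8
bar 1: v0=D3 v1=F3 downbeat m3
bar 2: v0=C3 v1=A3 downbeat M6
bar 3: v0=A2 v1=F3 downbeat m6
bar 4: v0=C3 v1=C4 downbeat P8
bar 5: v0=B2 v1=D3 downbeat m3
bar 6: v0=G2 v1=E3 downbeat M6
bar 7: v0=D3 v1=B3 downbeat M6
bar 8: v0=E3 v1=E4 downbeat P8
  -> R7 @ bar 1 tick 0 v(1,): E4->F3 leap 11st
  -> R7 @ bar 1 tick 1 v(1,): F3->B3 leap 6st
  -> R2 @ bar 4 tick 0 v(0, 1): A2/F3 m6 -> C3/C4 P8 similar
  -> R4 @ bar 5 tick 3 v(0, 1): B2/F3 TT untreated
  -> R7 @ bar 7 tick 1 v(1,): B3->F3 leap 6st
  -> R2 @ bar 8 tick 0 v(0, 1): D3/B3 M6 -> E3/E4 P8 similar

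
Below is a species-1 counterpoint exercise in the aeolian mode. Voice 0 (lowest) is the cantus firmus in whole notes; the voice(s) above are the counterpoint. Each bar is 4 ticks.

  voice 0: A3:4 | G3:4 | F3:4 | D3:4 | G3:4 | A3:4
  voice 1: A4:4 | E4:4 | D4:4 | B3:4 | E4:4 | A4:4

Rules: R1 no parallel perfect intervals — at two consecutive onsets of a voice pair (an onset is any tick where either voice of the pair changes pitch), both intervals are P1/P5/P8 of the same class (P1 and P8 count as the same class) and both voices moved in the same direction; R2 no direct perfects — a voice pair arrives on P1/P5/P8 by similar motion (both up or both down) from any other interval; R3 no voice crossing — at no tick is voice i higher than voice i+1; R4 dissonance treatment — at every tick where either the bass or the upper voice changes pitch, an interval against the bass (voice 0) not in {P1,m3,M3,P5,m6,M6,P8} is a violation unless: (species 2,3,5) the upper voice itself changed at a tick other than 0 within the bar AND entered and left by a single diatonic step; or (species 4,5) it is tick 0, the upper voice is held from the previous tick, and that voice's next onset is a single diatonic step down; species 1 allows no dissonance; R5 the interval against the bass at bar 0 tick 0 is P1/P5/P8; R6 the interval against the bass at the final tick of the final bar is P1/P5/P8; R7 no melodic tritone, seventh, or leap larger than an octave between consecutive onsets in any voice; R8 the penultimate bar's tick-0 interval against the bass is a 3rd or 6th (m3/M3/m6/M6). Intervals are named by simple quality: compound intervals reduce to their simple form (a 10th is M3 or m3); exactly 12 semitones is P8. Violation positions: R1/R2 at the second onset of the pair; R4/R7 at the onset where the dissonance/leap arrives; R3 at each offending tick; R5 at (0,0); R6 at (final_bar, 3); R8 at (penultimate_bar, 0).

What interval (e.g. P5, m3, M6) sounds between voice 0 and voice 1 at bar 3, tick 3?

M6

voice 0=D3 voice 1=B3 -> M6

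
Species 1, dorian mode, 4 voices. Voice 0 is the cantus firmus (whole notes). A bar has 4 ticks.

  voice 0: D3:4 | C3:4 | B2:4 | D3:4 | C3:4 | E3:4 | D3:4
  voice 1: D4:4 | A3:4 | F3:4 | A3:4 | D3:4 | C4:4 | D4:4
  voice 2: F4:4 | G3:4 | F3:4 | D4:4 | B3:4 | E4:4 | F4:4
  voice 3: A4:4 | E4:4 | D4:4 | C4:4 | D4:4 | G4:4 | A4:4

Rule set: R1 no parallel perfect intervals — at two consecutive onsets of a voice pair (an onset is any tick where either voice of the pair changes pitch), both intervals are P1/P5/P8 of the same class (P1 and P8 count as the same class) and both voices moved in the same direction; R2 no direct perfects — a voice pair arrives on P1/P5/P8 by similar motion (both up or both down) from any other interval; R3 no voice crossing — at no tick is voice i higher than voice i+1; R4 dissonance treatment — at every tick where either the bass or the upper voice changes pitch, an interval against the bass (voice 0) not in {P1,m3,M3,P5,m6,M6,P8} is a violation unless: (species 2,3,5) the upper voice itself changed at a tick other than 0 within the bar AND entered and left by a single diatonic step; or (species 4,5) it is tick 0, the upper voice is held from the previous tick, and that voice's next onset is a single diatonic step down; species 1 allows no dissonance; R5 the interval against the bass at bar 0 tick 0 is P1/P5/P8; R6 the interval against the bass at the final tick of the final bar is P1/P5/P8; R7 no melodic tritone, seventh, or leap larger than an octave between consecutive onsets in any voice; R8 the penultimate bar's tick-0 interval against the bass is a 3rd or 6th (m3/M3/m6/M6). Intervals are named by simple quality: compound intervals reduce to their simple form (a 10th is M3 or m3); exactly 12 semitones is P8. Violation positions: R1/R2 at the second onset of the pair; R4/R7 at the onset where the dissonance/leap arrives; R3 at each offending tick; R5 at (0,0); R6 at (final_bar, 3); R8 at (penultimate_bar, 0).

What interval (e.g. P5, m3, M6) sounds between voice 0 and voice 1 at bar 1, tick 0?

voice 0=C3 voice 1=A3 -> M6

M6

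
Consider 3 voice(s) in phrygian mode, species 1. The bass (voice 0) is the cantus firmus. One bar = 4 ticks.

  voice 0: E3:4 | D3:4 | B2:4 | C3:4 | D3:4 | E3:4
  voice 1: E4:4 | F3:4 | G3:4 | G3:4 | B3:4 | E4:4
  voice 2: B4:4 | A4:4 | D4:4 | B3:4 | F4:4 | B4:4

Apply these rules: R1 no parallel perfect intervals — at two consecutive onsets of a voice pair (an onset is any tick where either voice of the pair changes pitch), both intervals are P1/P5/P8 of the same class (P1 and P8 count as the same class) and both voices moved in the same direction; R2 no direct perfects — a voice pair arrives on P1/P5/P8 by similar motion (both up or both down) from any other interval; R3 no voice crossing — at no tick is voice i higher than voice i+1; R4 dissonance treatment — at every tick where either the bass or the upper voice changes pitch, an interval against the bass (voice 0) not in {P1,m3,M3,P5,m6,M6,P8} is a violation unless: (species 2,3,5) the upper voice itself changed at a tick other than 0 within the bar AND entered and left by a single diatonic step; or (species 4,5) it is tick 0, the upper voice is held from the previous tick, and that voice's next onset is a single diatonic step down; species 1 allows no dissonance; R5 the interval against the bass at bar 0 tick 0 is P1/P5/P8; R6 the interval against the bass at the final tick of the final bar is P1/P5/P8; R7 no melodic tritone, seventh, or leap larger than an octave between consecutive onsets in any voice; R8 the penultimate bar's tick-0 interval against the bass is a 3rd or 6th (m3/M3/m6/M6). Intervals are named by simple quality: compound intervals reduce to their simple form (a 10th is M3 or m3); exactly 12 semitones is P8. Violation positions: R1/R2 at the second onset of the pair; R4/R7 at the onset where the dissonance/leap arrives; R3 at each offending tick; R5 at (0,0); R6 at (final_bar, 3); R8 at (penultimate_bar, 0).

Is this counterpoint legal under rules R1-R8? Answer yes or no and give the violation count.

No (8 violations)

bar 0: v0=E3 v1=E4 v2=B4 (P5)
bar 1: v0=D3 v1=F3 v2=A4 (P5)
bar 2: v0=B2 v1=G3 v2=D4 (m3)
bar 3: v0=C3 v1=G3 v2=B3 (M7)
bar 4: v0=D3 v1=B3 v2=F4 (m3)
bar 5: v0=E3 v1=E4 v2=B4 (P5)
  R1 @ bar1.0: E3/B4 P5 -> D3/A4 P5 similar
  R7 @ bar1.0: E4->F3 leap 11st
  R4 @ bar3.0: C3/B3 M7 untreated
  R7 @ bar4.0: B3->F4 leap 6st
  R2 @ bar5.0: D3/B3 M6 -> E3/E4 P8 similar
  R2 @ bar5.0: D3/F4 m3 -> E3/B4 P5 similar
  R2 @ bar5.0: B3/F4 TT -> E4/B4 P5 similar
  R7 @ bar5.0: F4->B4 leap 6st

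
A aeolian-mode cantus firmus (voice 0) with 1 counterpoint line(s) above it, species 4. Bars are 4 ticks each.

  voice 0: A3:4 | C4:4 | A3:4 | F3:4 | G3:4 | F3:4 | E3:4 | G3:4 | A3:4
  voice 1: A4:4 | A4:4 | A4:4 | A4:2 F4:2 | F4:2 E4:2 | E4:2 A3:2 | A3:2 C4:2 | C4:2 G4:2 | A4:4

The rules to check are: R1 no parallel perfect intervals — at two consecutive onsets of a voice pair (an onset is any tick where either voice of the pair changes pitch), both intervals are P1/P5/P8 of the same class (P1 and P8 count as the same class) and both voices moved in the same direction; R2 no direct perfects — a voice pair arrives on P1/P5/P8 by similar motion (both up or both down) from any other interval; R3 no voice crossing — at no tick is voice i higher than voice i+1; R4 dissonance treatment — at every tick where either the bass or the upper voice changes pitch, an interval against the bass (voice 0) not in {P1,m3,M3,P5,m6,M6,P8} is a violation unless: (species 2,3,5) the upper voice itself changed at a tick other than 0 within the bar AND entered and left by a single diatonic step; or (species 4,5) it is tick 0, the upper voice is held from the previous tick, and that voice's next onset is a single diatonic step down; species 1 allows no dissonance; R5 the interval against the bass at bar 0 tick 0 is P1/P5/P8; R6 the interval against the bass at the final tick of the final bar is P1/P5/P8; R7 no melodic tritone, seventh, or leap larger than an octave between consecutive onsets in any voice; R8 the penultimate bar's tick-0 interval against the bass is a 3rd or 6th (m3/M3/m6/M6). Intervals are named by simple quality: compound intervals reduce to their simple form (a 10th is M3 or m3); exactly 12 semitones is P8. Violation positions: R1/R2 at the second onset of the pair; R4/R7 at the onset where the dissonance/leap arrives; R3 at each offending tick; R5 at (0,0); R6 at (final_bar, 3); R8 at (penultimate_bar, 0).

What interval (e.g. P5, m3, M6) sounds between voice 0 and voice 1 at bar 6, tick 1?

voice 0=E3 voice 1=A3 -> P4

P4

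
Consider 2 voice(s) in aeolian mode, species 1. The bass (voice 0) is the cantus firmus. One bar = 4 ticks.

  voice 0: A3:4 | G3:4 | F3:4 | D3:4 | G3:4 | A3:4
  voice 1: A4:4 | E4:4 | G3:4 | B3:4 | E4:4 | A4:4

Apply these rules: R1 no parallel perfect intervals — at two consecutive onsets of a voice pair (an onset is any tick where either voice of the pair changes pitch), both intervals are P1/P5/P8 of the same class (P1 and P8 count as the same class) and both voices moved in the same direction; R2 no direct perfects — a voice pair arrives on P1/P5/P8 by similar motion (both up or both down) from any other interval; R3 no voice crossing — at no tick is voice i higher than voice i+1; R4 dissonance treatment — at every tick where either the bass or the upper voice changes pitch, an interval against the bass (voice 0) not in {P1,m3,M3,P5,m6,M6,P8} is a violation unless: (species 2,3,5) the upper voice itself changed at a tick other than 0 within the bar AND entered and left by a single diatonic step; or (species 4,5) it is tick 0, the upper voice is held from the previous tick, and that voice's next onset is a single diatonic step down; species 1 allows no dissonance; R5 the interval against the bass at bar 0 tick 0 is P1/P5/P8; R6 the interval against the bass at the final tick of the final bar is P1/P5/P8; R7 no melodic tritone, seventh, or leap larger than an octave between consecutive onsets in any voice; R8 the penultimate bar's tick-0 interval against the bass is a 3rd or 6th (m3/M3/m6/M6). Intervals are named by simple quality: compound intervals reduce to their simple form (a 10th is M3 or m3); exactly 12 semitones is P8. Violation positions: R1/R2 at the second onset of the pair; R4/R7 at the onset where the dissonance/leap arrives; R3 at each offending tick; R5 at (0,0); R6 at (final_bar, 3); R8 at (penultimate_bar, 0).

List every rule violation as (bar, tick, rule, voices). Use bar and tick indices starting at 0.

bar 0: v0=A3 v1=A4 downbeat P8
bar 1: v0=G3 v1=E4 downbeat M6
bar 2: v0=F3 v1=G3 downbeat M2
bar 3: v0=D3 v1=B3 downbeat M6
bar 4: v0=G3 v1=E4 downbeat M6
bar 5: v0=A3 v1=A4 downbeat P8
  -> R4 @ bar 2 tick 0 v(0, 1): F3/G3 M2 untreated
  -> R2 @ bar 5 tick 0 v(0, 1): G3/E4 M6 -> A3/A4 P8 similar

(2, 0, R4, (0, 1))
(5, 0, R2, (0, 1))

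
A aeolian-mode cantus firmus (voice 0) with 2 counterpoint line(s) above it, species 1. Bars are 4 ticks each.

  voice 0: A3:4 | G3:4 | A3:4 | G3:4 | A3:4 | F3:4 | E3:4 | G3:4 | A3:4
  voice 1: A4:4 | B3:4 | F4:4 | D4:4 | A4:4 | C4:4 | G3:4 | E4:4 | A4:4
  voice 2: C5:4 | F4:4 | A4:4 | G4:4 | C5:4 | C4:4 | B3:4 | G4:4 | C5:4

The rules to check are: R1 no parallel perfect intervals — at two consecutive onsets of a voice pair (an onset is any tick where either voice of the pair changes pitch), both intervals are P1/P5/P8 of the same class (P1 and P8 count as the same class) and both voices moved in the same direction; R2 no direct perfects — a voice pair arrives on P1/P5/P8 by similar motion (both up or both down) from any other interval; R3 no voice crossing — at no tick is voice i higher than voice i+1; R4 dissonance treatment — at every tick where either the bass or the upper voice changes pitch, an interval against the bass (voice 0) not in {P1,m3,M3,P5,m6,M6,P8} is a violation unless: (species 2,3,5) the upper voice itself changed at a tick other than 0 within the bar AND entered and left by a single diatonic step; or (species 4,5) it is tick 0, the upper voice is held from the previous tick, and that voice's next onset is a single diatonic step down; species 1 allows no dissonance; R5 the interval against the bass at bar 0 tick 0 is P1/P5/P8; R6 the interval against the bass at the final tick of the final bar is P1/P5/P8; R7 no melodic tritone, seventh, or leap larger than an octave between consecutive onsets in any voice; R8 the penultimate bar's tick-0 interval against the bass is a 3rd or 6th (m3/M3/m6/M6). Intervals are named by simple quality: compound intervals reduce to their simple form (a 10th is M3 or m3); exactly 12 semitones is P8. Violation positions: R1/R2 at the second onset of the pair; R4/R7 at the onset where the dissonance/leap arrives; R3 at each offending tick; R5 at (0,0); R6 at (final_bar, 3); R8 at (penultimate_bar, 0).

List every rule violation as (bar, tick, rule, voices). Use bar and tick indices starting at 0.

bar 0: v0=A3 v1=A4 v2=C5 downbeat m3
bar 1: v0=G3 v1=B3 v2=F4 downbeat m7
bar 2: v0=A3 v1=F4 v2=A4 downbeat P8
bar 3: v0=G3 v1=D4 v2=G4 downbeat P8
bar 4: v0=A3 v1=A4 v2=C5 downbeat m3
bar 5: v0=F3 v1=C4 v2=C4 downbeat P5
bar 6: v0=E3 v1=G3 v2=B3 downbeat P5
bar 7: v0=G3 v1=E4 v2=G4 downbeat P8
bar 8: v0=A3 v1=A4 v2=C5 downbeat m3
  -> R5 @ bar 0 tick 0 v(0, 2): opens on m3
  -> R4 @ bar 1 tick 0 v(0, 2): G3/F4 m7 untreated
  -> R7 @ bar 1 tick 0 v(1,): A4->B3 leap 10st
  -> R2 @ bar 2 tick 0 v(0, 2): G3/F4 m7 -> A3/A4 P8 similar
  -> R7 @ bar 2 tick 0 v(1,): B3->F4 leap 6st
  -> R1 @ bar 3 tick 0 v(0, 2): A3/A4 P8 -> G3/G4 P8 similar
  -> R2 @ bar 3 tick 0 v(0, 1): A3/F4 m6 -> G3/D4 P5 similar
  -> R2 @ bar 4 tick 0 v(0, 1): G3/D4 P5 -> A3/A4 P8 similar
  -> R2 @ bar 5 tick 0 v(0, 1): A3/A4 P8 -> F3/C4 P5 similar
  -> R2 @ bar 5 tick 0 v(0, 2): A3/C5 m3 -> F3/C4 P5 similar
  -> R2 @ bar 5 tick 0 v(1, 2): A4/C5 m3 -> C4/C4 P1 similar
  -> R1 @ bar 6 tick 0 v(0, 2): F3/C4 P5 -> E3/B3 P5 similar
  -> R2 @ bar 7 tick 0 v(0, 2): E3/B3 P5 -> G3/G4 P8 similar
  -> R8 @ bar 7 tick 0 v(0, 2): penult P8 not 3rd/6th
  -> R2 @ bar 8 tick 0 v(0, 1): G3/E4 M6 -> A3/A4 P8 similar
  -> R6 @ bar 8 tick 3 v(0, 2): closes on m3

(0, 0, R5, (0, 2))
(1, 0, R4, (0, 2))
(1, 0, R7, (1,))
(2, 0, R2, (0, 2))
(2, 0, R7, (1,))
(3, 0, R1, (0, 2))
(3, 0, R2, (0, 1))
(4, 0, R2, (0, 1))
(5, 0, R2, (0, 1))
(5, 0, R2, (0, 2))
(5, 0, R2, (1, 2))
(6, 0, R1, (0, 2))
(7, 0, R2, (0, 2))
(7, 0, R8, (0, 2))
(8, 0, R2, (0, 1))
(8, 3, R6, (0, 2))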